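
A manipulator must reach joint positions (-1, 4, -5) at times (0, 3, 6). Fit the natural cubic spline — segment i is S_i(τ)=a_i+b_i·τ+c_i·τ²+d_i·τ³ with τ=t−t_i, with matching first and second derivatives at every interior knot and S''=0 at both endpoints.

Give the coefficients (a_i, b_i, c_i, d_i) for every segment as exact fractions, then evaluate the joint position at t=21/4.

  seg 0: a=-1 b=17/6 c=0 d=-7/54
  seg 1: a=4 b=-2/3 c=-7/6 d=7/54
S(21/4) = -247/128

Δ: Δ0=5/3, Δ1=-3
row 1: diag=12, rhs=-28; c'=1/4, d'=-7/3
back: M1=-7/3
M: M0=0, M1=-7/3, M2=0
seg 0: a=-1, c=M0/2=0, d=(M1−M0)/(6·3)=-7/54, b=Δ0−h0·(2M0+M1)/6=17/6
seg 1: a=4, c=M1/2=-7/6, d=(M2−M1)/(6·3)=7/54, b=Δ1−h1·(2M1+M2)/6=-2/3
t_q=21/4 → seg 1, τ=9/4; S=4+-2/3·τ+-7/6·τ²+7/54·τ³=-247/128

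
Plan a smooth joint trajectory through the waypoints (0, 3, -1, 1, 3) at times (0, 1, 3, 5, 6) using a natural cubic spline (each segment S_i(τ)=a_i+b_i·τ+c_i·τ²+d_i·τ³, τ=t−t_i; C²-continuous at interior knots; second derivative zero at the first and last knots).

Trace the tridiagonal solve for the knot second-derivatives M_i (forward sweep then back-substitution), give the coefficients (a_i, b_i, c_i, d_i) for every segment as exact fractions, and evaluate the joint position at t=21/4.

  seg 0: a=0 b=81/20 c=0 d=-21/20
  seg 1: a=3 b=9/10 c=-63/20 d=17/20
  seg 2: a=-1 b=-3/2 c=39/20 d=-7/20
  seg 3: a=1 b=21/10 c=-3/20 d=1/20
S(21/4) = 1941/1280

Δ: Δ0=3, Δ1=-2, Δ2=1, Δ3=2
row 1: diag=6, rhs=-30; c'=1/3, d'=-5
row 2: denom=8−2·1/3=22/3; d'=(18−2·-5)/(22/3)=42/11
row 3: denom=6−2·3/11=60/11; d'=(6−2·42/11)/(60/11)=-3/10
back: M3=-3/10
back: M2=42/11−3/11·-3/10=39/10
back: M1=-5−1/3·39/10=-63/10
M: M0=0, M1=-63/10, M2=39/10, M3=-3/10, M4=0
seg 0: a=0, c=M0/2=0, d=(M1−M0)/(6·1)=-21/20, b=Δ0−h0·(2M0+M1)/6=81/20
seg 1: a=3, c=M1/2=-63/20, d=(M2−M1)/(6·2)=17/20, b=Δ1−h1·(2M1+M2)/6=9/10
seg 2: a=-1, c=M2/2=39/20, d=(M3−M2)/(6·2)=-7/20, b=Δ2−h2·(2M2+M3)/6=-3/2
seg 3: a=1, c=M3/2=-3/20, d=(M4−M3)/(6·1)=1/20, b=Δ3−h3·(2M3+M4)/6=21/10
t_q=21/4 → seg 3, τ=1/4; S=1+21/10·τ+-3/20·τ²+1/20·τ³=1941/1280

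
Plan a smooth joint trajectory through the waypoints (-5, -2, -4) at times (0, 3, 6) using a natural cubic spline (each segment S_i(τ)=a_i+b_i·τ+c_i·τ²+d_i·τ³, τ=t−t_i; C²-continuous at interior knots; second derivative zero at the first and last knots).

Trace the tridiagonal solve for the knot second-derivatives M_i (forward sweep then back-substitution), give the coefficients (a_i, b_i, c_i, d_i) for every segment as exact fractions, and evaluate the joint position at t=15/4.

  seg 0: a=-5 b=17/12 c=0 d=-5/108
  seg 1: a=-2 b=1/6 c=-5/12 d=5/108
S(15/4) = -535/256

Δ: Δ0=1, Δ1=-2/3
row 1: diag=12, rhs=-10; c'=1/4, d'=-5/6
back: M1=-5/6
M: M0=0, M1=-5/6, M2=0
seg 0: a=-5, c=M0/2=0, d=(M1−M0)/(6·3)=-5/108, b=Δ0−h0·(2M0+M1)/6=17/12
seg 1: a=-2, c=M1/2=-5/12, d=(M2−M1)/(6·3)=5/108, b=Δ1−h1·(2M1+M2)/6=1/6
t_q=15/4 → seg 1, τ=3/4; S=-2+1/6·τ+-5/12·τ²+5/108·τ³=-535/256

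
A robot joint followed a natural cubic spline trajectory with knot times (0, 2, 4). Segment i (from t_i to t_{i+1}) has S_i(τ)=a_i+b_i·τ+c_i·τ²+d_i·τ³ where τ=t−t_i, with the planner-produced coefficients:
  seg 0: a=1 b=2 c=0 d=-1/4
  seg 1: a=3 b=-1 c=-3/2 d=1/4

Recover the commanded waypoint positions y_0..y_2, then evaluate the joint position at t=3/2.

y_0=1 y_1=3 y_2=-3
S(3/2) = 101/32

y_0 = S_0(0) = a_0 = 1
y_1 = S_1(0) = a_1 = 3
y_2 = S_1(2) = -3
t_q=3/2 is in segment 0 (τ=3/2); S_0(τ)=101/32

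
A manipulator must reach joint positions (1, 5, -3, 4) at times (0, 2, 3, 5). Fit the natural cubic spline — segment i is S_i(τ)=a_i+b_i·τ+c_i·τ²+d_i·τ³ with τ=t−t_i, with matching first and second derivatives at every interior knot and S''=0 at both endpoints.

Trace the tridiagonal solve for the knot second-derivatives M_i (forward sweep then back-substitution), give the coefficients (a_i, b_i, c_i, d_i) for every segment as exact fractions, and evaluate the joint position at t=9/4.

Δ: Δ0=2, Δ1=-8, Δ2=7/2
row 1: diag=6, rhs=-60; c'=1/6, d'=-10
row 2: denom=6−1·1/6=35/6; d'=(69−1·-10)/(35/6)=474/35
back: M2=474/35
back: M1=-10−1/6·474/35=-429/35
M: M0=0, M1=-429/35, M2=474/35, M3=0
seg 0: a=1, c=M0/2=0, d=(M1−M0)/(6·2)=-143/140, b=Δ0−h0·(2M0+M1)/6=213/35
seg 1: a=5, c=M1/2=-429/70, d=(M2−M1)/(6·1)=43/10, b=Δ1−h1·(2M1+M2)/6=-216/35
seg 2: a=-3, c=M2/2=237/35, d=(M3−M2)/(6·2)=-79/70, b=Δ2−h2·(2M2+M3)/6=-387/70
t_q=9/4 → seg 1, τ=1/4; S=5+-216/35·τ+-429/70·τ²+43/10·τ³=14073/4480

  seg 0: a=1 b=213/35 c=0 d=-143/140
  seg 1: a=5 b=-216/35 c=-429/70 d=43/10
  seg 2: a=-3 b=-387/70 c=237/35 d=-79/70
S(9/4) = 14073/4480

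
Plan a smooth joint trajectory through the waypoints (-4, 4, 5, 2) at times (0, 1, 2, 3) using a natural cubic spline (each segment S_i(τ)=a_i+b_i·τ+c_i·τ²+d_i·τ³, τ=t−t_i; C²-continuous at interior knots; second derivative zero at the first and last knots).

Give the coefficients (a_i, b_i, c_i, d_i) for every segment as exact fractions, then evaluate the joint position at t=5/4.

  seg 0: a=-4 b=48/5 c=0 d=-8/5
  seg 1: a=4 b=24/5 c=-24/5 d=1
  seg 2: a=5 b=-9/5 c=-9/5 d=3/5
S(5/4) = 1573/320

Δ: Δ0=8, Δ1=1, Δ2=-3
row 1: diag=4, rhs=-42; c'=1/4, d'=-21/2
row 2: denom=4−1·1/4=15/4; d'=(-24−1·-21/2)/(15/4)=-18/5
back: M2=-18/5
back: M1=-21/2−1/4·-18/5=-48/5
M: M0=0, M1=-48/5, M2=-18/5, M3=0
seg 0: a=-4, c=M0/2=0, d=(M1−M0)/(6·1)=-8/5, b=Δ0−h0·(2M0+M1)/6=48/5
seg 1: a=4, c=M1/2=-24/5, d=(M2−M1)/(6·1)=1, b=Δ1−h1·(2M1+M2)/6=24/5
seg 2: a=5, c=M2/2=-9/5, d=(M3−M2)/(6·1)=3/5, b=Δ2−h2·(2M2+M3)/6=-9/5
t_q=5/4 → seg 1, τ=1/4; S=4+24/5·τ+-24/5·τ²+1·τ³=1573/320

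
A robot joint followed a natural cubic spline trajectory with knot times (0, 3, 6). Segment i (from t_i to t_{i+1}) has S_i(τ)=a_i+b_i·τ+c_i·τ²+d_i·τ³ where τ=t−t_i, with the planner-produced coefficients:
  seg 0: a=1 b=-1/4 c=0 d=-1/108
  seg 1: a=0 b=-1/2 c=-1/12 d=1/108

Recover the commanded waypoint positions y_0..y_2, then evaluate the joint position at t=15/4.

y_0=1 y_1=0 y_2=-2
S(15/4) = -107/256

y_0 = S_0(0) = a_0 = 1
y_1 = S_1(0) = a_1 = 0
y_2 = S_1(3) = -2
t_q=15/4 is in segment 1 (τ=3/4); S_1(τ)=-107/256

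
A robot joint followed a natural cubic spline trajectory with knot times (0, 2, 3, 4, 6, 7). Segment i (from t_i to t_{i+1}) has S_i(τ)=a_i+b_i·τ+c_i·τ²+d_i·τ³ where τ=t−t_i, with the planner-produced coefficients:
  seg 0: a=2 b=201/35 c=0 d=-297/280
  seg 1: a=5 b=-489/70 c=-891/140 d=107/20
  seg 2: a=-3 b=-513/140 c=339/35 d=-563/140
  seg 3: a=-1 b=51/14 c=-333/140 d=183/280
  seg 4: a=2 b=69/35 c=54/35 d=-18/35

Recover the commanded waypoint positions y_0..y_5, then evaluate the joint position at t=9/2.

y_0=2 y_1=5 y_2=-3 y_3=-1 y_4=2 y_5=5
S(9/2) = 691/2240

y_0 = S_0(0) = a_0 = 2
y_1 = S_1(0) = a_1 = 5
y_2 = S_2(0) = a_2 = -3
y_3 = S_3(0) = a_3 = -1
y_4 = S_4(0) = a_4 = 2
y_5 = S_4(1) = 5
t_q=9/2 is in segment 3 (τ=1/2); S_3(τ)=691/2240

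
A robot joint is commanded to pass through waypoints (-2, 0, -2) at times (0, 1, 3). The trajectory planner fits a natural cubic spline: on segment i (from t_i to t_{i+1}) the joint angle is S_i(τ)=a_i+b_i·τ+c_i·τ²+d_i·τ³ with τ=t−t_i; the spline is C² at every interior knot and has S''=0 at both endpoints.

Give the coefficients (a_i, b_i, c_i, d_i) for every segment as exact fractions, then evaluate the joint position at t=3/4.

  seg 0: a=-2 b=5/2 c=0 d=-1/2
  seg 1: a=0 b=1 c=-3/2 d=1/4
S(3/4) = -43/128

Δ: Δ0=2, Δ1=-1
row 1: diag=6, rhs=-18; c'=1/3, d'=-3
back: M1=-3
M: M0=0, M1=-3, M2=0
seg 0: a=-2, c=M0/2=0, d=(M1−M0)/(6·1)=-1/2, b=Δ0−h0·(2M0+M1)/6=5/2
seg 1: a=0, c=M1/2=-3/2, d=(M2−M1)/(6·2)=1/4, b=Δ1−h1·(2M1+M2)/6=1
t_q=3/4 → seg 0, τ=3/4; S=-2+5/2·τ+0·τ²+-1/2·τ³=-43/128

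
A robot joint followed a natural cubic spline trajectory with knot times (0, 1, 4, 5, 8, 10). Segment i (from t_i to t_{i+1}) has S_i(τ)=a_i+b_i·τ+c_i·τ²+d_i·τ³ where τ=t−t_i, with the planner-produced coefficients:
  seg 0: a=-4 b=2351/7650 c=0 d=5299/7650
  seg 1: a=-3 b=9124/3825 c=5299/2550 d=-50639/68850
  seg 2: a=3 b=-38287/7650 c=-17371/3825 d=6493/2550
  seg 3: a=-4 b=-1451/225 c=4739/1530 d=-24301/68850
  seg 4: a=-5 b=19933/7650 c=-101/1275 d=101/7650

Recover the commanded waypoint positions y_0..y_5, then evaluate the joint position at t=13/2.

y_0 = S_0(0) = a_0 = -4
y_1 = S_1(0) = a_1 = -3
y_2 = S_2(0) = a_2 = 3
y_3 = S_3(0) = a_3 = -4
y_4 = S_4(0) = a_4 = -5
y_5 = S_4(2) = 0
t_q=13/2 is in segment 3 (τ=3/2); S_3(τ)=-53689/6800

y_0=-4 y_1=-3 y_2=3 y_3=-4 y_4=-5 y_5=0
S(13/2) = -53689/6800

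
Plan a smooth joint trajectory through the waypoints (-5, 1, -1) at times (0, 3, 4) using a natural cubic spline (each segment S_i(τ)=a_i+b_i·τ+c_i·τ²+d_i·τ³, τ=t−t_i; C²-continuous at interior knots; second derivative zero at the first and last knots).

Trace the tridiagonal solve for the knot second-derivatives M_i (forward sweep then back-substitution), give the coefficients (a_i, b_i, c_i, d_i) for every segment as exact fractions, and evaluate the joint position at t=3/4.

Δ: Δ0=2, Δ1=-2
row 1: diag=8, rhs=-24; c'=1/8, d'=-3
back: M1=-3
M: M0=0, M1=-3, M2=0
seg 0: a=-5, c=M0/2=0, d=(M1−M0)/(6·3)=-1/6, b=Δ0−h0·(2M0+M1)/6=7/2
seg 1: a=1, c=M1/2=-3/2, d=(M2−M1)/(6·1)=1/2, b=Δ1−h1·(2M1+M2)/6=-1
t_q=3/4 → seg 0, τ=3/4; S=-5+7/2·τ+0·τ²+-1/6·τ³=-313/128

  seg 0: a=-5 b=7/2 c=0 d=-1/6
  seg 1: a=1 b=-1 c=-3/2 d=1/2
S(3/4) = -313/128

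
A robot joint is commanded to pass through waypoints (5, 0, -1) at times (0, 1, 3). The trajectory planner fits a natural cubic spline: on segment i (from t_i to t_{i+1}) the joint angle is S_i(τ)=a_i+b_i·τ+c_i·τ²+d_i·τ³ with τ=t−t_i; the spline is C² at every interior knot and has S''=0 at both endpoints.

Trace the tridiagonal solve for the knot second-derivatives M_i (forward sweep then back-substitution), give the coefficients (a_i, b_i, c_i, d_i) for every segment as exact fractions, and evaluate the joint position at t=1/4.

  seg 0: a=5 b=-23/4 c=0 d=3/4
  seg 1: a=0 b=-7/2 c=9/4 d=-3/8
S(1/4) = 915/256

Δ: Δ0=-5, Δ1=-1/2
row 1: diag=6, rhs=27; c'=1/3, d'=9/2
back: M1=9/2
M: M0=0, M1=9/2, M2=0
seg 0: a=5, c=M0/2=0, d=(M1−M0)/(6·1)=3/4, b=Δ0−h0·(2M0+M1)/6=-23/4
seg 1: a=0, c=M1/2=9/4, d=(M2−M1)/(6·2)=-3/8, b=Δ1−h1·(2M1+M2)/6=-7/2
t_q=1/4 → seg 0, τ=1/4; S=5+-23/4·τ+0·τ²+3/4·τ³=915/256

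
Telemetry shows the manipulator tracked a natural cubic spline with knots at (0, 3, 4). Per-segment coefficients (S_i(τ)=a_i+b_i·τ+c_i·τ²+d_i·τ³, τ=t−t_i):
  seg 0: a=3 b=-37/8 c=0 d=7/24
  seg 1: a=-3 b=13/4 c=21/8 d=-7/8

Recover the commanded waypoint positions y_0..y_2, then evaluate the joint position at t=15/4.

y_0 = S_0(0) = a_0 = 3
y_1 = S_1(0) = a_1 = -3
y_2 = S_1(1) = 2
t_q=15/4 is in segment 1 (τ=3/4); S_1(τ)=279/512

y_0=3 y_1=-3 y_2=2
S(15/4) = 279/512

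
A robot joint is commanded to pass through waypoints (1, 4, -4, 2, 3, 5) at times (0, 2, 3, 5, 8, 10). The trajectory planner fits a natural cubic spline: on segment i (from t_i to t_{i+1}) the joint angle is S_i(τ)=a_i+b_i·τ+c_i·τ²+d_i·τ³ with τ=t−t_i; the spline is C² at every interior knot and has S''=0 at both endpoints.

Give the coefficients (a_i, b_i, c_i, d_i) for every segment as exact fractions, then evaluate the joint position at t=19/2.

Δ: Δ0=3/2, Δ1=-8, Δ2=3, Δ3=1/3, Δ4=1
row 1: diag=6, rhs=-57; c'=1/6, d'=-19/2
row 2: denom=6−1·1/6=35/6; d'=(66−1·-19/2)/(35/6)=453/35
row 3: denom=10−2·12/35=326/35; d'=(-16−2·453/35)/(326/35)=-733/163
row 4: denom=10−3·105/326=2945/326; d'=(4−3·-733/163)/(2945/326)=5702/2945
back: M4=5702/2945
back: M3=-733/163−105/326·5702/2945=-3016/589
back: M2=453/35−12/35·-3016/589=43287/2945
back: M1=-19/2−1/6·43287/2945=-35192/2945
M: M0=0, M1=-35192/2945, M2=43287/2945, M3=-3016/589, M4=5702/2945, M5=0
seg 0: a=1, c=M0/2=0, d=(M1−M0)/(6·2)=-8798/8835, b=Δ0−h0·(2M0+M1)/6=96889/17670
seg 1: a=4, c=M1/2=-17596/2945, d=(M2−M1)/(6·1)=78479/17670, b=Δ1−h1·(2M1+M2)/6=-114263/17670
seg 2: a=-4, c=M2/2=43287/5890, d=(M3−M2)/(6·2)=-58367/35340, b=Δ2−h2·(2M2+M3)/6=-44989/8835
seg 3: a=2, c=M3/2=-1508/589, d=(M4−M3)/(6·3)=10391/26505, b=Δ3−h3·(2M3+M4)/6=39632/8835
seg 4: a=3, c=M4/2=2851/2945, d=(M5−M4)/(6·2)=-2851/17670, b=Δ4−h4·(2M4+M5)/6=-2569/8835
t_q=19/2 → seg 4, τ=3/2; S=3+-2569/8835·τ+2851/2945·τ²+-2851/17670·τ³=39557/9424

  seg 0: a=1 b=96889/17670 c=0 d=-8798/8835
  seg 1: a=4 b=-114263/17670 c=-17596/2945 d=78479/17670
  seg 2: a=-4 b=-44989/8835 c=43287/5890 d=-58367/35340
  seg 3: a=2 b=39632/8835 c=-1508/589 d=10391/26505
  seg 4: a=3 b=-2569/8835 c=2851/2945 d=-2851/17670
S(19/2) = 39557/9424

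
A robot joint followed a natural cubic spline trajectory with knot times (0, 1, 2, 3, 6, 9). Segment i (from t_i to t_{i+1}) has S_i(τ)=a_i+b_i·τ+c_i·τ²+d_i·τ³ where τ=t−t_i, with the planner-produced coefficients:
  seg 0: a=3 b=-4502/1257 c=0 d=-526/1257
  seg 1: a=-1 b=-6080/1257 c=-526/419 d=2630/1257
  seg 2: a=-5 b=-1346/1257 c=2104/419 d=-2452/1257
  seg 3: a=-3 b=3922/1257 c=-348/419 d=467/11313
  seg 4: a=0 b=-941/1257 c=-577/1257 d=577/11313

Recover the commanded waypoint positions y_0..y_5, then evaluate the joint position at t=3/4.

y_0=3 y_1=-1 y_2=-5 y_3=-3 y_4=0 y_5=-5
S(3/4) = 1841/13408

y_0 = S_0(0) = a_0 = 3
y_1 = S_1(0) = a_1 = -1
y_2 = S_2(0) = a_2 = -5
y_3 = S_3(0) = a_3 = -3
y_4 = S_4(0) = a_4 = 0
y_5 = S_4(3) = -5
t_q=3/4 is in segment 0 (τ=3/4); S_0(τ)=1841/13408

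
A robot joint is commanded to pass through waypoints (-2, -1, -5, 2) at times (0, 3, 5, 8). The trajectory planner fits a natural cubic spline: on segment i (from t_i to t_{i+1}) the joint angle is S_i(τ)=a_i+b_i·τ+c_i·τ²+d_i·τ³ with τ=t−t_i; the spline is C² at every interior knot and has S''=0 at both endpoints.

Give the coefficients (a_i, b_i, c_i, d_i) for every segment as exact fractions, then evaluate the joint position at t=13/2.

Δ: Δ0=1/3, Δ1=-2, Δ2=7/3
row 1: diag=10, rhs=-14; c'=1/5, d'=-7/5
row 2: denom=10−2·1/5=48/5; d'=(26−2·-7/5)/(48/5)=3
back: M2=3
back: M1=-7/5−1/5·3=-2
M: M0=0, M1=-2, M2=3, M3=0
seg 0: a=-2, c=M0/2=0, d=(M1−M0)/(6·3)=-1/9, b=Δ0−h0·(2M0+M1)/6=4/3
seg 1: a=-1, c=M1/2=-1, d=(M2−M1)/(6·2)=5/12, b=Δ1−h1·(2M1+M2)/6=-5/3
seg 2: a=-5, c=M2/2=3/2, d=(M3−M2)/(6·3)=-1/6, b=Δ2−h2·(2M2+M3)/6=-2/3
t_q=13/2 → seg 2, τ=3/2; S=-5+-2/3·τ+3/2·τ²+-1/6·τ³=-51/16

  seg 0: a=-2 b=4/3 c=0 d=-1/9
  seg 1: a=-1 b=-5/3 c=-1 d=5/12
  seg 2: a=-5 b=-2/3 c=3/2 d=-1/6
S(13/2) = -51/16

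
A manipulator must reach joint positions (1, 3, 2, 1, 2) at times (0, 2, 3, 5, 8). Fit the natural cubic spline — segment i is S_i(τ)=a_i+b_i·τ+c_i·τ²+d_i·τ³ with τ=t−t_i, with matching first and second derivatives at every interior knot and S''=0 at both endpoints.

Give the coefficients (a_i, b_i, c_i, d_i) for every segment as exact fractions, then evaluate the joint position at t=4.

  seg 0: a=1 b=835/489 c=0 d=-173/978
  seg 1: a=3 b=-203/489 c=-173/163 d=233/489
  seg 2: a=2 b=-542/489 c=60/163 d=-125/3912
  seg 3: a=1 b=-19/978 c=115/652 d=-115/5868
S(4) = 1601/1304

Δ: Δ0=1, Δ1=-1, Δ2=-1/2, Δ3=1/3
row 1: diag=6, rhs=-12; c'=1/6, d'=-2
row 2: denom=6−1·1/6=35/6; d'=(3−1·-2)/(35/6)=6/7
row 3: denom=10−2·12/35=326/35; d'=(5−2·6/7)/(326/35)=115/326
back: M3=115/326
back: M2=6/7−12/35·115/326=120/163
back: M1=-2−1/6·120/163=-346/163
M: M0=0, M1=-346/163, M2=120/163, M3=115/326, M4=0
seg 0: a=1, c=M0/2=0, d=(M1−M0)/(6·2)=-173/978, b=Δ0−h0·(2M0+M1)/6=835/489
seg 1: a=3, c=M1/2=-173/163, d=(M2−M1)/(6·1)=233/489, b=Δ1−h1·(2M1+M2)/6=-203/489
seg 2: a=2, c=M2/2=60/163, d=(M3−M2)/(6·2)=-125/3912, b=Δ2−h2·(2M2+M3)/6=-542/489
seg 3: a=1, c=M3/2=115/652, d=(M4−M3)/(6·3)=-115/5868, b=Δ3−h3·(2M3+M4)/6=-19/978
t_q=4 → seg 2, τ=1; S=2+-542/489·τ+60/163·τ²+-125/3912·τ³=1601/1304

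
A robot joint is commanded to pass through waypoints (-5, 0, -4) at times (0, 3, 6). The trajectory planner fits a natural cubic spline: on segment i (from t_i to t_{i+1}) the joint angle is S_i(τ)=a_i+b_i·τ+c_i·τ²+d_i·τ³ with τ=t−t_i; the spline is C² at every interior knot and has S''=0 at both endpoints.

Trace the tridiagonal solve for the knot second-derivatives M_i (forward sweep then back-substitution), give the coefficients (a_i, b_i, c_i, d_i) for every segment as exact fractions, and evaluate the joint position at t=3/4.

  seg 0: a=-5 b=29/12 c=0 d=-1/12
  seg 1: a=0 b=1/6 c=-3/4 d=1/12
S(3/4) = -825/256

Δ: Δ0=5/3, Δ1=-4/3
row 1: diag=12, rhs=-18; c'=1/4, d'=-3/2
back: M1=-3/2
M: M0=0, M1=-3/2, M2=0
seg 0: a=-5, c=M0/2=0, d=(M1−M0)/(6·3)=-1/12, b=Δ0−h0·(2M0+M1)/6=29/12
seg 1: a=0, c=M1/2=-3/4, d=(M2−M1)/(6·3)=1/12, b=Δ1−h1·(2M1+M2)/6=1/6
t_q=3/4 → seg 0, τ=3/4; S=-5+29/12·τ+0·τ²+-1/12·τ³=-825/256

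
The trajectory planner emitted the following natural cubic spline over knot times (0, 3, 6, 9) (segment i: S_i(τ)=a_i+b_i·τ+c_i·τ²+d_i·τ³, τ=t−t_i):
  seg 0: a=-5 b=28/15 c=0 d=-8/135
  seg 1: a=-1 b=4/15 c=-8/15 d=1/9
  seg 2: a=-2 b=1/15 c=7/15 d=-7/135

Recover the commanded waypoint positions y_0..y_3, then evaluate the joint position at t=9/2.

y_0 = S_0(0) = a_0 = -5
y_1 = S_1(0) = a_1 = -1
y_2 = S_2(0) = a_2 = -2
y_3 = S_2(3) = 1
t_q=9/2 is in segment 1 (τ=3/2); S_1(τ)=-57/40

y_0=-5 y_1=-1 y_2=-2 y_3=1
S(9/2) = -57/40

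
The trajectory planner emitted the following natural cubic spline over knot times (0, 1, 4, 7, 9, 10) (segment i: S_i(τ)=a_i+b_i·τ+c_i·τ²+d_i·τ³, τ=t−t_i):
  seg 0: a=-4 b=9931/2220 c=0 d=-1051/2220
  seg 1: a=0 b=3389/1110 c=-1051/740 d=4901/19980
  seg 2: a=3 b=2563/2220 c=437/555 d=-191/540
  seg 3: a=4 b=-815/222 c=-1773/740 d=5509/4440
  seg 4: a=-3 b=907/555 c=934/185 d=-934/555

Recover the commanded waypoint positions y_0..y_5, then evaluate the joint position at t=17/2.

y_0 = S_0(0) = a_0 = -4
y_1 = S_1(0) = a_1 = 0
y_2 = S_2(0) = a_2 = 3
y_3 = S_3(0) = a_3 = 4
y_4 = S_4(0) = a_4 = -3
y_5 = S_4(1) = 2
t_q=17/2 is in segment 3 (τ=3/2); S_3(τ)=-32087/11840

y_0=-4 y_1=0 y_2=3 y_3=4 y_4=-3 y_5=2
S(17/2) = -32087/11840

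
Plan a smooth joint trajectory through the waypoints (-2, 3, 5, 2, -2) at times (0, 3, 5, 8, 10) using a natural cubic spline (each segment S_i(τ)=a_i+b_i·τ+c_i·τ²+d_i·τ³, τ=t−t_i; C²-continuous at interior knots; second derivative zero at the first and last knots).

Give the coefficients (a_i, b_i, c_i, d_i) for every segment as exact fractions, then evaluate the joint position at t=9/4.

  seg 0: a=-2 b=51/29 c=0 d=-8/783
  seg 1: a=3 b=43/29 c=-8/87 d=-13/174
  seg 2: a=5 b=19/87 c=-47/87 d=35/783
  seg 3: a=2 b=-158/87 c=-4/29 d=2/87
S(9/4) = 427/232

Δ: Δ0=5/3, Δ1=1, Δ2=-1, Δ3=-2
row 1: diag=10, rhs=-4; c'=1/5, d'=-2/5
row 2: denom=10−2·1/5=48/5; d'=(-12−2·-2/5)/(48/5)=-7/6
row 3: denom=10−3·5/16=145/16; d'=(-6−3·-7/6)/(145/16)=-8/29
back: M3=-8/29
back: M2=-7/6−5/16·-8/29=-94/87
back: M1=-2/5−1/5·-94/87=-16/87
M: M0=0, M1=-16/87, M2=-94/87, M3=-8/29, M4=0
seg 0: a=-2, c=M0/2=0, d=(M1−M0)/(6·3)=-8/783, b=Δ0−h0·(2M0+M1)/6=51/29
seg 1: a=3, c=M1/2=-8/87, d=(M2−M1)/(6·2)=-13/174, b=Δ1−h1·(2M1+M2)/6=43/29
seg 2: a=5, c=M2/2=-47/87, d=(M3−M2)/(6·3)=35/783, b=Δ2−h2·(2M2+M3)/6=19/87
seg 3: a=2, c=M3/2=-4/29, d=(M4−M3)/(6·2)=2/87, b=Δ3−h3·(2M3+M4)/6=-158/87
t_q=9/4 → seg 0, τ=9/4; S=-2+51/29·τ+0·τ²+-8/783·τ³=427/232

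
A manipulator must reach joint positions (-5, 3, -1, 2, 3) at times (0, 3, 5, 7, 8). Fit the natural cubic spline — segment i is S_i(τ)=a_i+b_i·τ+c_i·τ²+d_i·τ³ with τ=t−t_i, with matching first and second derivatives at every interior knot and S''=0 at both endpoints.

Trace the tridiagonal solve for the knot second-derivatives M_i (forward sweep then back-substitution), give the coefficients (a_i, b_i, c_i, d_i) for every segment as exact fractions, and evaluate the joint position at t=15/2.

  seg 0: a=-5 b=1393/312 c=0 d=-187/936
  seg 1: a=3 b=-145/156 c=-187/104 d=197/312
  seg 2: a=-1 b=-85/156 c=207/104 d=-151/312
  seg 3: a=2 b=251/156 c=-95/104 d=95/312
S(15/2) = 2175/832

Δ: Δ0=8/3, Δ1=-2, Δ2=3/2, Δ3=1
row 1: diag=10, rhs=-28; c'=1/5, d'=-14/5
row 2: denom=8−2·1/5=38/5; d'=(21−2·-14/5)/(38/5)=7/2
row 3: denom=6−2·5/19=104/19; d'=(-3−2·7/2)/(104/19)=-95/52
back: M3=-95/52
back: M2=7/2−5/19·-95/52=207/52
back: M1=-14/5−1/5·207/52=-187/52
M: M0=0, M1=-187/52, M2=207/52, M3=-95/52, M4=0
seg 0: a=-5, c=M0/2=0, d=(M1−M0)/(6·3)=-187/936, b=Δ0−h0·(2M0+M1)/6=1393/312
seg 1: a=3, c=M1/2=-187/104, d=(M2−M1)/(6·2)=197/312, b=Δ1−h1·(2M1+M2)/6=-145/156
seg 2: a=-1, c=M2/2=207/104, d=(M3−M2)/(6·2)=-151/312, b=Δ2−h2·(2M2+M3)/6=-85/156
seg 3: a=2, c=M3/2=-95/104, d=(M4−M3)/(6·1)=95/312, b=Δ3−h3·(2M3+M4)/6=251/156
t_q=15/2 → seg 3, τ=1/2; S=2+251/156·τ+-95/104·τ²+95/312·τ³=2175/832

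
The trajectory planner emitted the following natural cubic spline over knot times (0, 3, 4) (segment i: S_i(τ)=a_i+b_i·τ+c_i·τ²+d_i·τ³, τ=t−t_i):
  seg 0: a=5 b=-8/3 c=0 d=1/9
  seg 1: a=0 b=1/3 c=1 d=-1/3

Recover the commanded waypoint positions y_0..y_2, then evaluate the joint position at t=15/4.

y_0=5 y_1=0 y_2=1
S(15/4) = 43/64

y_0 = S_0(0) = a_0 = 5
y_1 = S_1(0) = a_1 = 0
y_2 = S_1(1) = 1
t_q=15/4 is in segment 1 (τ=3/4); S_1(τ)=43/64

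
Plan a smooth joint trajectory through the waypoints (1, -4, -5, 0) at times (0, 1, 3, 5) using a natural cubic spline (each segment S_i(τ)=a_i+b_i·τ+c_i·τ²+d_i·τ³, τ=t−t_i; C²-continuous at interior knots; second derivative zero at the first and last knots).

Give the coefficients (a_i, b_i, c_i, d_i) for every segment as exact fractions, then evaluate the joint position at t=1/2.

Δ: Δ0=-5, Δ1=-1/2, Δ2=5/2
row 1: diag=6, rhs=27; c'=1/3, d'=9/2
row 2: denom=8−2·1/3=22/3; d'=(18−2·9/2)/(22/3)=27/22
back: M2=27/22
back: M1=9/2−1/3·27/22=45/11
M: M0=0, M1=45/11, M2=27/22, M3=0
seg 0: a=1, c=M0/2=0, d=(M1−M0)/(6·1)=15/22, b=Δ0−h0·(2M0+M1)/6=-125/22
seg 1: a=-4, c=M1/2=45/22, d=(M2−M1)/(6·2)=-21/88, b=Δ1−h1·(2M1+M2)/6=-40/11
seg 2: a=-5, c=M2/2=27/44, d=(M3−M2)/(6·2)=-9/88, b=Δ2−h2·(2M2+M3)/6=37/22
t_q=1/2 → seg 0, τ=1/2; S=1+-125/22·τ+0·τ²+15/22·τ³=-309/176

  seg 0: a=1 b=-125/22 c=0 d=15/22
  seg 1: a=-4 b=-40/11 c=45/22 d=-21/88
  seg 2: a=-5 b=37/22 c=27/44 d=-9/88
S(1/2) = -309/176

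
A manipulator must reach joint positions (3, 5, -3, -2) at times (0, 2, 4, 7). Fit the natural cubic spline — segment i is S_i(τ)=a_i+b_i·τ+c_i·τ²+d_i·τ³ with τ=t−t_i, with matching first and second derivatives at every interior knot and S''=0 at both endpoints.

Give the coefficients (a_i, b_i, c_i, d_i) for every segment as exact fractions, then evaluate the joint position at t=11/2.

Δ: Δ0=1, Δ1=-4, Δ2=1/3
row 1: diag=8, rhs=-30; c'=1/4, d'=-15/4
row 2: denom=10−2·1/4=19/2; d'=(26−2·-15/4)/(19/2)=67/19
back: M2=67/19
back: M1=-15/4−1/4·67/19=-88/19
M: M0=0, M1=-88/19, M2=67/19, M3=0
seg 0: a=3, c=M0/2=0, d=(M1−M0)/(6·2)=-22/57, b=Δ0−h0·(2M0+M1)/6=145/57
seg 1: a=5, c=M1/2=-44/19, d=(M2−M1)/(6·2)=155/228, b=Δ1−h1·(2M1+M2)/6=-119/57
seg 2: a=-3, c=M2/2=67/38, d=(M3−M2)/(6·3)=-67/342, b=Δ2−h2·(2M2+M3)/6=-182/57
t_q=11/2 → seg 2, τ=3/2; S=-3+-182/57·τ+67/38·τ²+-67/342·τ³=-1363/304

  seg 0: a=3 b=145/57 c=0 d=-22/57
  seg 1: a=5 b=-119/57 c=-44/19 d=155/228
  seg 2: a=-3 b=-182/57 c=67/38 d=-67/342
S(11/2) = -1363/304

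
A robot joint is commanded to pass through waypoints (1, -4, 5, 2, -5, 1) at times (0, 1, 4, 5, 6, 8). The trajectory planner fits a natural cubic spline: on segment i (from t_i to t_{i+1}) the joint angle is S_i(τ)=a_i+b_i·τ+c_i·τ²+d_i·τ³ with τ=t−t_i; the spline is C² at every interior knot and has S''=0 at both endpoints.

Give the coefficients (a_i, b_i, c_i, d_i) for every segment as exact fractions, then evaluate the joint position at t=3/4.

  seg 0: a=1 b=-7821/1217 c=0 d=1736/1217
  seg 1: a=-4 b=-2613/1217 c=5208/1217 d=-1040/1217
  seg 2: a=5 b=555/1217 c=-4152/1217 d=-54/1217
  seg 3: a=2 b=-7911/1217 c=-4314/1217 d=3706/1217
  seg 4: a=-5 b=-5421/1217 c=6804/1217 d=-1134/1217
S(3/4) = -31331/9736

Δ: Δ0=-5, Δ1=3, Δ2=-3, Δ3=-7, Δ4=3
row 1: diag=8, rhs=48; c'=3/8, d'=6
row 2: denom=8−3·3/8=55/8; d'=(-36−3·6)/(55/8)=-432/55
row 3: denom=4−1·8/55=212/55; d'=(-24−1·-432/55)/(212/55)=-222/53
row 4: denom=6−1·55/212=1217/212; d'=(60−1·-222/53)/(1217/212)=13608/1217
back: M4=13608/1217
back: M3=-222/53−55/212·13608/1217=-8628/1217
back: M2=-432/55−8/55·-8628/1217=-8304/1217
back: M1=6−3/8·-8304/1217=10416/1217
M: M0=0, M1=10416/1217, M2=-8304/1217, M3=-8628/1217, M4=13608/1217, M5=0
seg 0: a=1, c=M0/2=0, d=(M1−M0)/(6·1)=1736/1217, b=Δ0−h0·(2M0+M1)/6=-7821/1217
seg 1: a=-4, c=M1/2=5208/1217, d=(M2−M1)/(6·3)=-1040/1217, b=Δ1−h1·(2M1+M2)/6=-2613/1217
seg 2: a=5, c=M2/2=-4152/1217, d=(M3−M2)/(6·1)=-54/1217, b=Δ2−h2·(2M2+M3)/6=555/1217
seg 3: a=2, c=M3/2=-4314/1217, d=(M4−M3)/(6·1)=3706/1217, b=Δ3−h3·(2M3+M4)/6=-7911/1217
seg 4: a=-5, c=M4/2=6804/1217, d=(M5−M4)/(6·2)=-1134/1217, b=Δ4−h4·(2M4+M5)/6=-5421/1217
t_q=3/4 → seg 0, τ=3/4; S=1+-7821/1217·τ+0·τ²+1736/1217·τ³=-31331/9736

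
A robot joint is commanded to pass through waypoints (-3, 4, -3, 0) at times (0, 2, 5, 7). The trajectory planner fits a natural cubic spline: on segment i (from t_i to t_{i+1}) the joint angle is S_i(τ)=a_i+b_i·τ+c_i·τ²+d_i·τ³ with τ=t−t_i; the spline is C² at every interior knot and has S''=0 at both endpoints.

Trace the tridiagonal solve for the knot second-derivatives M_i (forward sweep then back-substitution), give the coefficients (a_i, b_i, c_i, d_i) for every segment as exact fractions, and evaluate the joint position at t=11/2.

Δ: Δ0=7/2, Δ1=-7/3, Δ2=3/2
row 1: diag=10, rhs=-35; c'=3/10, d'=-7/2
row 2: denom=10−3·3/10=91/10; d'=(23−3·-7/2)/(91/10)=335/91
back: M2=335/91
back: M1=-7/2−3/10·335/91=-419/91
M: M0=0, M1=-419/91, M2=335/91, M3=0
seg 0: a=-3, c=M0/2=0, d=(M1−M0)/(6·2)=-419/1092, b=Δ0−h0·(2M0+M1)/6=2749/546
seg 1: a=4, c=M1/2=-419/182, d=(M2−M1)/(6·3)=29/63, b=Δ1−h1·(2M1+M2)/6=235/546
seg 2: a=-3, c=M2/2=335/182, d=(M3−M2)/(6·2)=-335/1092, b=Δ2−h2·(2M2+M3)/6=-521/546
t_q=11/2 → seg 2, τ=1/2; S=-3+-521/546·τ+335/182·τ²+-335/1092·τ³=-1271/416

  seg 0: a=-3 b=2749/546 c=0 d=-419/1092
  seg 1: a=4 b=235/546 c=-419/182 d=29/63
  seg 2: a=-3 b=-521/546 c=335/182 d=-335/1092
S(11/2) = -1271/416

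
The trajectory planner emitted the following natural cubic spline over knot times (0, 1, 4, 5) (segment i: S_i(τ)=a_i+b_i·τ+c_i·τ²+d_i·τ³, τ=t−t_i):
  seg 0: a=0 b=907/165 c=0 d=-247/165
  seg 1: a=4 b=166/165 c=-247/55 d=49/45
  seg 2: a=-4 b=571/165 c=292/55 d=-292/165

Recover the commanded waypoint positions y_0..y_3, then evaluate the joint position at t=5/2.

y_0 = S_0(0) = a_0 = 0
y_1 = S_1(0) = a_1 = 4
y_2 = S_2(0) = a_2 = -4
y_3 = S_2(1) = 3
t_q=5/2 is in segment 1 (τ=3/2); S_1(τ)=-81/88

y_0=0 y_1=4 y_2=-4 y_3=3
S(5/2) = -81/88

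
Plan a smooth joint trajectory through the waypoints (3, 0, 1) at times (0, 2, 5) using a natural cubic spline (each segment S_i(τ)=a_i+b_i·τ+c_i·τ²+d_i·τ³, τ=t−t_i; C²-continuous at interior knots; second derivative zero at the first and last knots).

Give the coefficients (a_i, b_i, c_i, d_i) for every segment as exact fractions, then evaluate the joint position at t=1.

Δ: Δ0=-3/2, Δ1=1/3
row 1: diag=10, rhs=11; c'=3/10, d'=11/10
back: M1=11/10
M: M0=0, M1=11/10, M2=0
seg 0: a=3, c=M0/2=0, d=(M1−M0)/(6·2)=11/120, b=Δ0−h0·(2M0+M1)/6=-28/15
seg 1: a=0, c=M1/2=11/20, d=(M2−M1)/(6·3)=-11/180, b=Δ1−h1·(2M1+M2)/6=-23/30
t_q=1 → seg 0, τ=1; S=3+-28/15·τ+0·τ²+11/120·τ³=49/40

  seg 0: a=3 b=-28/15 c=0 d=11/120
  seg 1: a=0 b=-23/30 c=11/20 d=-11/180
S(1) = 49/40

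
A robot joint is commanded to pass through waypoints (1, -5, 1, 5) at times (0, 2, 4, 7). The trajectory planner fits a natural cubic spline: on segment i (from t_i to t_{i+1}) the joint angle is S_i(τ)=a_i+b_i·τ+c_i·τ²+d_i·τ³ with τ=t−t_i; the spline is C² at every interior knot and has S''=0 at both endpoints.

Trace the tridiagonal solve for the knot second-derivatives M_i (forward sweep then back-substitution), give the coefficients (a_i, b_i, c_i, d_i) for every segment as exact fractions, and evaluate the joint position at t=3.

  seg 0: a=1 b=-14/3 c=0 d=5/12
  seg 1: a=-5 b=1/3 c=5/2 d=-7/12
  seg 2: a=1 b=10/3 c=-1 d=1/9
S(3) = -11/4

Δ: Δ0=-3, Δ1=3, Δ2=4/3
row 1: diag=8, rhs=36; c'=1/4, d'=9/2
row 2: denom=10−2·1/4=19/2; d'=(-10−2·9/2)/(19/2)=-2
back: M2=-2
back: M1=9/2−1/4·-2=5
M: M0=0, M1=5, M2=-2, M3=0
seg 0: a=1, c=M0/2=0, d=(M1−M0)/(6·2)=5/12, b=Δ0−h0·(2M0+M1)/6=-14/3
seg 1: a=-5, c=M1/2=5/2, d=(M2−M1)/(6·2)=-7/12, b=Δ1−h1·(2M1+M2)/6=1/3
seg 2: a=1, c=M2/2=-1, d=(M3−M2)/(6·3)=1/9, b=Δ2−h2·(2M2+M3)/6=10/3
t_q=3 → seg 1, τ=1; S=-5+1/3·τ+5/2·τ²+-7/12·τ³=-11/4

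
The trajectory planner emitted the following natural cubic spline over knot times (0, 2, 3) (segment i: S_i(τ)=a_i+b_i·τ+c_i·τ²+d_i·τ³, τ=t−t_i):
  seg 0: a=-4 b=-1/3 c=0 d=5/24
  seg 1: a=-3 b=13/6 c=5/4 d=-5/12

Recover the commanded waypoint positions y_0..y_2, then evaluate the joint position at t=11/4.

y_0 = S_0(0) = a_0 = -4
y_1 = S_1(0) = a_1 = -3
y_2 = S_1(1) = 0
t_q=11/4 is in segment 1 (τ=3/4); S_1(τ)=-217/256

y_0=-4 y_1=-3 y_2=0
S(11/4) = -217/256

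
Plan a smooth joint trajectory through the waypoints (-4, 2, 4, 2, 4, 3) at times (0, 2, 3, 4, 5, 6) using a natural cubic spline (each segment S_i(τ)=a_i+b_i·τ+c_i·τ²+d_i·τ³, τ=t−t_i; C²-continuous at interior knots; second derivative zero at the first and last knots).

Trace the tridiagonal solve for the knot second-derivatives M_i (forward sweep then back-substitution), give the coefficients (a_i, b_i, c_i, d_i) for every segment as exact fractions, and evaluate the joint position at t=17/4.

  seg 0: a=-4 b=917/321 c=0 d=23/642
  seg 1: a=2 b=1055/321 c=23/107 d=-482/321
  seg 2: a=4 b=-253/321 c=-459/107 d=988/321
  seg 3: a=2 b=-43/321 c=529/107 d=-902/321
  seg 4: a=4 b=425/321 c=-373/107 d=373/321
S(17/4) = 7641/3424

Δ: Δ0=3, Δ1=2, Δ2=-2, Δ3=2, Δ4=-1
row 1: diag=6, rhs=-6; c'=1/6, d'=-1
row 2: denom=4−1·1/6=23/6; d'=(-24−1·-1)/(23/6)=-6
row 3: denom=4−1·6/23=86/23; d'=(24−1·-6)/(86/23)=345/43
row 4: denom=4−1·23/86=321/86; d'=(-18−1·345/43)/(321/86)=-746/107
back: M4=-746/107
back: M3=345/43−23/86·-746/107=1058/107
back: M2=-6−6/23·1058/107=-918/107
back: M1=-1−1/6·-918/107=46/107
M: M0=0, M1=46/107, M2=-918/107, M3=1058/107, M4=-746/107, M5=0
seg 0: a=-4, c=M0/2=0, d=(M1−M0)/(6·2)=23/642, b=Δ0−h0·(2M0+M1)/6=917/321
seg 1: a=2, c=M1/2=23/107, d=(M2−M1)/(6·1)=-482/321, b=Δ1−h1·(2M1+M2)/6=1055/321
seg 2: a=4, c=M2/2=-459/107, d=(M3−M2)/(6·1)=988/321, b=Δ2−h2·(2M2+M3)/6=-253/321
seg 3: a=2, c=M3/2=529/107, d=(M4−M3)/(6·1)=-902/321, b=Δ3−h3·(2M3+M4)/6=-43/321
seg 4: a=4, c=M4/2=-373/107, d=(M5−M4)/(6·1)=373/321, b=Δ4−h4·(2M4+M5)/6=425/321
t_q=17/4 → seg 3, τ=1/4; S=2+-43/321·τ+529/107·τ²+-902/321·τ³=7641/3424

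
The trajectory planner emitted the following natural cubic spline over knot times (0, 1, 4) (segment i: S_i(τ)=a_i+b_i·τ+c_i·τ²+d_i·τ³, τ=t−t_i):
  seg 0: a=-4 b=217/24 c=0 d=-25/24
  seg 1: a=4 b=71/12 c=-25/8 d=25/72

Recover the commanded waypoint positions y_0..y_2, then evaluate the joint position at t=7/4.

y_0=-4 y_1=4 y_2=3
S(7/4) = 3495/512

y_0 = S_0(0) = a_0 = -4
y_1 = S_1(0) = a_1 = 4
y_2 = S_1(3) = 3
t_q=7/4 is in segment 1 (τ=3/4); S_1(τ)=3495/512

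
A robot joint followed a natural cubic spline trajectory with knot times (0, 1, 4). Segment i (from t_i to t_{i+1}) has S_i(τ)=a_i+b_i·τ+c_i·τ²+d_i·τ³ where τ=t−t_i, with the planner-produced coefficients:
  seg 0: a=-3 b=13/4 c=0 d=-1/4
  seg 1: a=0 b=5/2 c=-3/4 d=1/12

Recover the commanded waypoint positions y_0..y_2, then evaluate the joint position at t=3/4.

y_0=-3 y_1=0 y_2=3
S(3/4) = -171/256

y_0 = S_0(0) = a_0 = -3
y_1 = S_1(0) = a_1 = 0
y_2 = S_1(3) = 3
t_q=3/4 is in segment 0 (τ=3/4); S_0(τ)=-171/256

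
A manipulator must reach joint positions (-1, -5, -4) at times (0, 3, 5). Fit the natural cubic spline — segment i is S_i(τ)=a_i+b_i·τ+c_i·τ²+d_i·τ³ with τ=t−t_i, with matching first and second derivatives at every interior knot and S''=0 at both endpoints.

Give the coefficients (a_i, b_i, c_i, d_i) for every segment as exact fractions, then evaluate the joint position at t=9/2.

Δ: Δ0=-4/3, Δ1=1/2
row 1: diag=10, rhs=11; c'=1/5, d'=11/10
back: M1=11/10
M: M0=0, M1=11/10, M2=0
seg 0: a=-1, c=M0/2=0, d=(M1−M0)/(6·3)=11/180, b=Δ0−h0·(2M0+M1)/6=-113/60
seg 1: a=-5, c=M1/2=11/20, d=(M2−M1)/(6·2)=-11/120, b=Δ1−h1·(2M1+M2)/6=-7/30
t_q=9/2 → seg 1, τ=3/2; S=-5+-7/30·τ+11/20·τ²+-11/120·τ³=-283/64

  seg 0: a=-1 b=-113/60 c=0 d=11/180
  seg 1: a=-5 b=-7/30 c=11/20 d=-11/120
S(9/2) = -283/64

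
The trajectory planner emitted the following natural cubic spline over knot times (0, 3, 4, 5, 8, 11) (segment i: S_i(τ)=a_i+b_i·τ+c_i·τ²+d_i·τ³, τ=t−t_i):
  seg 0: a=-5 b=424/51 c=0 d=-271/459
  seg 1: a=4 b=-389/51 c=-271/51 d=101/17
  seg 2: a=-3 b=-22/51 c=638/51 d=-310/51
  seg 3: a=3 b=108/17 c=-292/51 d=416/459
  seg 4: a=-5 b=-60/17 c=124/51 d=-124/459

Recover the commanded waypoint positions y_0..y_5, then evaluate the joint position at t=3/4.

y_0 = S_0(0) = a_0 = -5
y_1 = S_1(0) = a_1 = 4
y_2 = S_2(0) = a_2 = -3
y_3 = S_3(0) = a_3 = 3
y_4 = S_4(0) = a_4 = -5
y_5 = S_4(3) = -1
t_q=3/4 is in segment 0 (τ=3/4); S_0(τ)=1073/1088

y_0=-5 y_1=4 y_2=-3 y_3=3 y_4=-5 y_5=-1
S(3/4) = 1073/1088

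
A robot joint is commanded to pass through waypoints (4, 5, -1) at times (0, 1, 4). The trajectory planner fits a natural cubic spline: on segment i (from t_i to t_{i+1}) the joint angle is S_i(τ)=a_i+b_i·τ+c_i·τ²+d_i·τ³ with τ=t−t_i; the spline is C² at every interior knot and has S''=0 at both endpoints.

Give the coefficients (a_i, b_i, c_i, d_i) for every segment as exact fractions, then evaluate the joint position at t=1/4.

  seg 0: a=4 b=11/8 c=0 d=-3/8
  seg 1: a=5 b=1/4 c=-9/8 d=1/8
S(1/4) = 2221/512

Δ: Δ0=1, Δ1=-2
row 1: diag=8, rhs=-18; c'=3/8, d'=-9/4
back: M1=-9/4
M: M0=0, M1=-9/4, M2=0
seg 0: a=4, c=M0/2=0, d=(M1−M0)/(6·1)=-3/8, b=Δ0−h0·(2M0+M1)/6=11/8
seg 1: a=5, c=M1/2=-9/8, d=(M2−M1)/(6·3)=1/8, b=Δ1−h1·(2M1+M2)/6=1/4
t_q=1/4 → seg 0, τ=1/4; S=4+11/8·τ+0·τ²+-3/8·τ³=2221/512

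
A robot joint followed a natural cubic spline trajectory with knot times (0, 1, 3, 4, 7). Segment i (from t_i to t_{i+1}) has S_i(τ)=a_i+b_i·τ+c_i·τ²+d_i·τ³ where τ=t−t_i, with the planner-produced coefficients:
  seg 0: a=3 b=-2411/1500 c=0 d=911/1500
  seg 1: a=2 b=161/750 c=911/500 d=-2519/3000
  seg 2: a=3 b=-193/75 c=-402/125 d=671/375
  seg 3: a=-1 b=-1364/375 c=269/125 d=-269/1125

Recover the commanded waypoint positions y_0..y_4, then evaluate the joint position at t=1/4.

y_0=3 y_1=2 y_2=3 y_3=-1 y_4=1
S(1/4) = 16689/6400

y_0 = S_0(0) = a_0 = 3
y_1 = S_1(0) = a_1 = 2
y_2 = S_2(0) = a_2 = 3
y_3 = S_3(0) = a_3 = -1
y_4 = S_3(3) = 1
t_q=1/4 is in segment 0 (τ=1/4); S_0(τ)=16689/6400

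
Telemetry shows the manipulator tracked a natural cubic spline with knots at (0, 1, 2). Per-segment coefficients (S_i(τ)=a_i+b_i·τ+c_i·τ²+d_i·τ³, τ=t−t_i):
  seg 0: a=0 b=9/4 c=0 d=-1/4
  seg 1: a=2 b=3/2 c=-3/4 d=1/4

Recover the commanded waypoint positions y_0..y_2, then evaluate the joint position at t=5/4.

y_0 = S_0(0) = a_0 = 0
y_1 = S_1(0) = a_1 = 2
y_2 = S_1(1) = 3
t_q=5/4 is in segment 1 (τ=1/4); S_1(τ)=597/256

y_0=0 y_1=2 y_2=3
S(5/4) = 597/256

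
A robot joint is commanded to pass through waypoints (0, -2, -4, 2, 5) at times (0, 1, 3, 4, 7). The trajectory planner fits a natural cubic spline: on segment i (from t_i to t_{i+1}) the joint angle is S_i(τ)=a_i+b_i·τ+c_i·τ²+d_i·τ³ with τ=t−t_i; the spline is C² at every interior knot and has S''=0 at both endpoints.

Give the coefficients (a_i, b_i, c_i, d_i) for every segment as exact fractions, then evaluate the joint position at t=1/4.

Δ: Δ0=-2, Δ1=-1, Δ2=6, Δ3=1
row 1: diag=6, rhs=6; c'=1/3, d'=1
row 2: denom=6−2·1/3=16/3; d'=(42−2·1)/(16/3)=15/2
row 3: denom=8−1·3/16=125/16; d'=(-30−1·15/2)/(125/16)=-24/5
back: M3=-24/5
back: M2=15/2−3/16·-24/5=42/5
back: M1=1−1/3·42/5=-9/5
M: M0=0, M1=-9/5, M2=42/5, M3=-24/5, M4=0
seg 0: a=0, c=M0/2=0, d=(M1−M0)/(6·1)=-3/10, b=Δ0−h0·(2M0+M1)/6=-17/10
seg 1: a=-2, c=M1/2=-9/10, d=(M2−M1)/(6·2)=17/20, b=Δ1−h1·(2M1+M2)/6=-13/5
seg 2: a=-4, c=M2/2=21/5, d=(M3−M2)/(6·1)=-11/5, b=Δ2−h2·(2M2+M3)/6=4
seg 3: a=2, c=M3/2=-12/5, d=(M4−M3)/(6·3)=4/15, b=Δ3−h3·(2M3+M4)/6=29/5
t_q=1/4 → seg 0, τ=1/4; S=0+-17/10·τ+0·τ²+-3/10·τ³=-55/128

  seg 0: a=0 b=-17/10 c=0 d=-3/10
  seg 1: a=-2 b=-13/5 c=-9/10 d=17/20
  seg 2: a=-4 b=4 c=21/5 d=-11/5
  seg 3: a=2 b=29/5 c=-12/5 d=4/15
S(1/4) = -55/128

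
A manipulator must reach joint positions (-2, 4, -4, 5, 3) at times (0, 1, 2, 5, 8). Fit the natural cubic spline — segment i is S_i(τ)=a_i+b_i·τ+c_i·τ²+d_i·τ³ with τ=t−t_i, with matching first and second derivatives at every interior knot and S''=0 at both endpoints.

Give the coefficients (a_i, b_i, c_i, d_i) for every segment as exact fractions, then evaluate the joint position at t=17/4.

Δ: Δ0=6, Δ1=-8, Δ2=3, Δ3=-2/3
row 1: diag=4, rhs=-84; c'=1/4, d'=-21
row 2: denom=8−1·1/4=31/4; d'=(66−1·-21)/(31/4)=348/31
row 3: denom=12−3·12/31=336/31; d'=(-22−3·348/31)/(336/31)=-863/168
back: M3=-863/168
back: M2=348/31−12/31·-863/168=185/14
back: M1=-21−1/4·185/14=-1361/56
M: M0=0, M1=-1361/56, M2=185/14, M3=-863/168, M4=0
seg 0: a=-2, c=M0/2=0, d=(M1−M0)/(6·1)=-1361/336, b=Δ0−h0·(2M0+M1)/6=3377/336
seg 1: a=4, c=M1/2=-1361/112, d=(M2−M1)/(6·1)=2101/336, b=Δ1−h1·(2M1+M2)/6=-353/168
seg 2: a=-4, c=M2/2=185/28, d=(M3−M2)/(6·3)=-3083/3024, b=Δ2−h2·(2M2+M3)/6=-367/48
seg 3: a=5, c=M3/2=-863/336, d=(M4−M3)/(6·3)=863/3024, b=Δ3−h3·(2M3+M4)/6=751/168
t_q=17/4 → seg 2, τ=9/4; S=-4+-367/48·τ+185/28·τ²+-3083/3024·τ³=4535/7168

  seg 0: a=-2 b=3377/336 c=0 d=-1361/336
  seg 1: a=4 b=-353/168 c=-1361/112 d=2101/336
  seg 2: a=-4 b=-367/48 c=185/28 d=-3083/3024
  seg 3: a=5 b=751/168 c=-863/336 d=863/3024
S(17/4) = 4535/7168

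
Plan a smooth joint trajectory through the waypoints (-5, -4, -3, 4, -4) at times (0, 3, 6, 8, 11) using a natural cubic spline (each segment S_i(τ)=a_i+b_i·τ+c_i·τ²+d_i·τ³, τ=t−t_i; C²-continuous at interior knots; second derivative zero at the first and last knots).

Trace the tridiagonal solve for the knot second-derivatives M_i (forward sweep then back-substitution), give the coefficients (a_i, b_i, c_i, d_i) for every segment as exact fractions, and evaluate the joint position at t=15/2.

Δ: Δ0=1/3, Δ1=1/3, Δ2=7/2, Δ3=-8/3
row 1: diag=12, rhs=0; c'=1/4, d'=0
row 2: denom=10−3·1/4=37/4; d'=(19−3·0)/(37/4)=76/37
row 3: denom=10−2·8/37=354/37; d'=(-37−2·76/37)/(354/37)=-507/118
back: M3=-507/118
back: M2=76/37−8/37·-507/118=176/59
back: M1=0−1/4·176/59=-44/59
M: M0=0, M1=-44/59, M2=176/59, M3=-507/118, M4=0
seg 0: a=-5, c=M0/2=0, d=(M1−M0)/(6·3)=-22/531, b=Δ0−h0·(2M0+M1)/6=125/177
seg 1: a=-4, c=M1/2=-22/59, d=(M2−M1)/(6·3)=110/531, b=Δ1−h1·(2M1+M2)/6=-73/177
seg 2: a=-3, c=M2/2=88/59, d=(M3−M2)/(6·2)=-859/1416, b=Δ2−h2·(2M2+M3)/6=521/177
seg 3: a=4, c=M3/2=-507/236, d=(M4−M3)/(6·3)=169/708, b=Δ3−h3·(2M3+M4)/6=577/354
t_q=15/2 → seg 2, τ=3/2; S=-3+521/177·τ+88/59·τ²+-859/1416·τ³=10285/3776

  seg 0: a=-5 b=125/177 c=0 d=-22/531
  seg 1: a=-4 b=-73/177 c=-22/59 d=110/531
  seg 2: a=-3 b=521/177 c=88/59 d=-859/1416
  seg 3: a=4 b=577/354 c=-507/236 d=169/708
S(15/2) = 10285/3776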